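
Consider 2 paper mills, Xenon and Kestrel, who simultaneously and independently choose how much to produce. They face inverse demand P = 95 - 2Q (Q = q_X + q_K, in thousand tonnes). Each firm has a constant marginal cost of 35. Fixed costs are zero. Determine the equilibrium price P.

Each firm earns π_i = (95 - 2Q)q_i - 35q_i.
Setting ∂π_i/∂q_i = 0 with rivals' quantities fixed: 60 - 4q_i - 2q_j = 0.
With identical firms every q_j equals q_i, so q_j = q_i and 60 = 6q_i, giving q_i = 10.
Total output Q = 20, so price P = 95 - 2·20 = 55.

55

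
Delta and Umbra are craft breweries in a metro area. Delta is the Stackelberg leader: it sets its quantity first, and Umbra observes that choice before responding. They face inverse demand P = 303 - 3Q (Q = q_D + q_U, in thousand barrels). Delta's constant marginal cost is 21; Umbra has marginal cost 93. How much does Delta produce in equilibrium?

59

Solve by backward induction. Given q_D, the follower Umbra maximises π_U = (303 - 3q_D - 3q_U)q_U - 93q_U.
∂π_U/∂q_U = 210 - 3q_D - 6q_U = 0 gives the reaction function q_U = (210 - 3q_D)/6.
Delta substitutes q_U(q_D) into its own profit: π_D = q_D(303 - 3q_D - (210 - 3q_D)/2) - 21q_D = (198 - (3/2)q_D)q_D - 21q_D.
Maximising: ∂π_D/∂q_D = 177 - 3q_D = 0, giving q_D = 59.
Then q_U = (210 - 3·59)/6 = 11/2.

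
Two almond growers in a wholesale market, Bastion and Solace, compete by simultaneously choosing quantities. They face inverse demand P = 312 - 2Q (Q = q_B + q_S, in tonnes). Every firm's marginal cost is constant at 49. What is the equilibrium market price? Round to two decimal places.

Each firm earns π_i = (312 - 2Q)q_i - 49q_i.
First-order condition (treating rivals' output as given): 263 - 4q_i - 2q_j = 0.
With identical firms every q_j equals q_i, so q_j = q_i and 263 = 6q_i, giving q_i = 263/6.
Total output Q = 263/3, so price P = 312 - 2·(263/3) = 410/3.

136.67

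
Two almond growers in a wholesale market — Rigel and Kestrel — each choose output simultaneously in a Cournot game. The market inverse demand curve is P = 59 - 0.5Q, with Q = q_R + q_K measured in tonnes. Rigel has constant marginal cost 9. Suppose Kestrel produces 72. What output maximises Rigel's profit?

With the rival's output fixed at 72, Rigel's profit is π_R = (59 - (1/2)·72 - (1/2)q_R)q_R - (9q_R) = (23 - (1/2)q_R)q_R - (9q_R).
∂π_R/∂q_R = 14 - q_R = 0, so q_R = 14.

14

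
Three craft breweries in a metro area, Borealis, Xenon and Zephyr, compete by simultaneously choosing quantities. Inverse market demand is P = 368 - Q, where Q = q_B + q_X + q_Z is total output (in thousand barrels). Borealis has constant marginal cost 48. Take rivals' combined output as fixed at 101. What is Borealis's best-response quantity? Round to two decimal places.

109.50

With rivals' combined output fixed at 101, Borealis's profit is π_B = (368 - 101 - q_B)q_B - (48q_B) = (267 - q_B)q_B - (48q_B).
∂π_B/∂q_B = 219 - 2q_B = 0, so q_B = 219/2.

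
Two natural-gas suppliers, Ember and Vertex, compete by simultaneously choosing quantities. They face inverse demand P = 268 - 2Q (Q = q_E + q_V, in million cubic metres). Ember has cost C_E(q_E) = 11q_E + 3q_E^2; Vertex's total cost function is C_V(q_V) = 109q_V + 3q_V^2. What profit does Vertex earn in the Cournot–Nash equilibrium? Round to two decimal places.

628.13

Ember's profit: π_E = (268 - 2Q)q_E - (11q_E + 3q_E²). Setting ∂π_E/∂q_E = 0: 257 - 10q_E - 2(q_V) = 0.
Vertex's profit: π_V = (268 - 2Q)q_V - (109q_V + 3q_V²). Setting ∂π_V/∂q_V = 0: 159 - 10q_V - 2(q_E) = 0.
So q_E = (257 - 2q_V)/10 and q_V = (159 - 2q_E)/10.
Substituting one into the other gives q_E = 563/24 and q_V = 269/24.
Price P = 268 - 2·(104/3) = 596/3.
Vertex's profit: (596/3)·(269/24) - 109·(269/24) - 3(269/24)² = 628.1337.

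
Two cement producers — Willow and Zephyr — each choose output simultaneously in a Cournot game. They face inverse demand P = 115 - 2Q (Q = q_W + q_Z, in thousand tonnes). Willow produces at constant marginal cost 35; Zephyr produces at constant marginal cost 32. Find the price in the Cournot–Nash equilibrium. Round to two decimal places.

60.67

Willow's profit: π_W = (115 - 2Q)q_W - (35q_W). Setting ∂π_W/∂q_W = 0: 80 - 4q_W - 2(q_Z) = 0.
Zephyr's profit: π_Z = (115 - 2Q)q_Z - (32q_Z). Setting ∂π_Z/∂q_Z = 0: 83 - 4q_Z - 2(q_W) = 0.
So q_W = (80 - 2q_Z)/4 and q_Z = (83 - 2q_W)/4.
Solving the pair: q_W = 77/6, q_Z = 43/3.
Total output Q = 163/6, so price P = 115 - 2·(163/6) = 182/3.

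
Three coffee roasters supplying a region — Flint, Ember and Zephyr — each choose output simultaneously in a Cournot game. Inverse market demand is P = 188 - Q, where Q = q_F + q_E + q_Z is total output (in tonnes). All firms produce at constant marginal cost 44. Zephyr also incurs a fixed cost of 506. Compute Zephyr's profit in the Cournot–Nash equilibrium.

A representative firm's profit is π_i = q_i(188 - Q) - 44q_i.
Setting ∂π_i/∂q_i = 0 with rivals' quantities fixed: 144 - 2q_i - Σ_{j≠i} q_j = 0.
With identical firms every q_j equals q_i, so Σ_{j≠i} q_j = 2q_i and 144 = 4q_i, giving q_i = 36.
Price P = 188 - 108 = 80.
Zephyr's profit: (80 - 44)·36 - 506 = 790.

790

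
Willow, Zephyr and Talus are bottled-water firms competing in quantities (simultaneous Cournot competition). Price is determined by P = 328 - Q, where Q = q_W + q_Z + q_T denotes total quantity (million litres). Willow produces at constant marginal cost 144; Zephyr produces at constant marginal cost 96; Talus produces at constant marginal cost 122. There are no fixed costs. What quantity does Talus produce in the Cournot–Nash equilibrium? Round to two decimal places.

50.50

Willow's profit: π_W = (328 - Q)q_W - (144q_W). Setting ∂π_W/∂q_W = 0: 184 - 2q_W - (q_Z + q_T) = 0.
Zephyr's first-order condition: 232 - 2q_Z - (q_W + q_T) = 0.
Talus's first-order condition: 206 - 2q_T - (q_W + q_Z) = 0.
Summing all 3 equations gives 622 − 4Q = 0, hence Q = 311/2.
Back-substituting: q_W = (184 − 311/2) = 57/2, q_Z = (232 − 311/2) = 153/2, q_T = (206 − 311/2) = 101/2.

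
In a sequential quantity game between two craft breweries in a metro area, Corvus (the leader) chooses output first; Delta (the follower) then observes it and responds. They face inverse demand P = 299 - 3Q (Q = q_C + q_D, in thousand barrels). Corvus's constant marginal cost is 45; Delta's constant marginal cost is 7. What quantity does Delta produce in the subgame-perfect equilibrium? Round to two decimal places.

The follower Delta best-responds to any q_C: π_D = (299 - 3Q)q_D - 7q_D.
∂π_D/∂q_D = 292 - 3q_C - 6q_D = 0 gives the reaction function q_D = (292 - 3q_C)/6.
Corvus substitutes q_D(q_C) into its own profit: π_C = q_C(299 - 3q_C - (292 - 3q_C)/2) - 45q_C = (153 - (3/2)q_C)q_C - 45q_C.
The leader's first-order condition 108 - 3q_C = 0 yields q_C = 36.
Then q_D = (292 - 3·36)/6 = 92/3.

30.67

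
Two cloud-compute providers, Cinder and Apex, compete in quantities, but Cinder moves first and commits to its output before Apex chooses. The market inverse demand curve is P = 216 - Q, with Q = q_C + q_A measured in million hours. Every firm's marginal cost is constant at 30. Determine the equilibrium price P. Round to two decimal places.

76.50

Solve by backward induction. Given q_C, the follower Apex maximises π_A = (216 - q_C - q_A)q_A - 30q_A.
Setting the follower's marginal profit to zero, 186 - q_C - 2q_A = 0, i.e. q_A = (186 - q_C)/2.
Cinder substitutes q_A(q_C) into its own profit: π_C = q_C(216 - q_C - (186 - q_C)/2) - 30q_C = (123 - (1/2)q_C)q_C - 30q_C.
The leader's first-order condition 93 - q_C = 0 yields q_C = 93.
Then q_A = (186 - 93)/2 = 93/2.
Total output Q = 279/2, so price P = 216 - 279/2 = 153/2.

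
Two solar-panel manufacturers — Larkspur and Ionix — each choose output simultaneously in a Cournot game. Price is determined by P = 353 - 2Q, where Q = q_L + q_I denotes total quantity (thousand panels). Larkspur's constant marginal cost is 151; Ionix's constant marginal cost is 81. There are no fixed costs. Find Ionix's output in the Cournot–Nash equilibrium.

57

Larkspur's profit: π_L = (353 - 2Q)q_L - (151q_L). Setting ∂π_L/∂q_L = 0: 202 - 4q_L - 2(q_I) = 0.
Ionix's profit: π_I = (353 - 2Q)q_I - (81q_I). Setting ∂π_I/∂q_I = 0: 272 - 4q_I - 2(q_L) = 0.
Best responses: q_L = (202 - 2q_I)/4, q_I = (272 - 2q_L)/4.
Substituting one into the other gives q_L = 22 and q_I = 57.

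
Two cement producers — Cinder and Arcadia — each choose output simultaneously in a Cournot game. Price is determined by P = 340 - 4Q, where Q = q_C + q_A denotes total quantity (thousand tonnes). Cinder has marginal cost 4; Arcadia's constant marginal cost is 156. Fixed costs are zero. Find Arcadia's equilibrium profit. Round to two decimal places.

28.44

Cinder's profit: π_C = (340 - 4Q)q_C - (4q_C). Setting ∂π_C/∂q_C = 0: 336 - 8q_C - 4(q_A) = 0.
Arcadia's profit: π_A = (340 - 4Q)q_A - (156q_A). Setting ∂π_A/∂q_A = 0: 184 - 8q_A - 4(q_C) = 0.
Rearranging gives the reaction functions q_C = (336 - 4q_A)/8 and q_A = (184 - 4q_C)/8.
Solving the pair: q_C = 122/3, q_A = 8/3.
Price P = 340 - 4·(130/3) = 500/3.
Arcadia's profit: (500/3 - 156)·(8/3) = 256/9.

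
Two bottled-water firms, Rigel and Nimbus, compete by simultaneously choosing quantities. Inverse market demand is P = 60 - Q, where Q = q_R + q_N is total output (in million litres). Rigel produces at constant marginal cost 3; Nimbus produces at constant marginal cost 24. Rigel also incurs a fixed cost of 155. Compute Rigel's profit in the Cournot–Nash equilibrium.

Rigel's profit: π_R = (60 - Q)q_R - (3q_R). Setting ∂π_R/∂q_R = 0: 57 - 2q_R - (q_N) = 0.
Nimbus's profit: π_N = (60 - Q)q_N - (24q_N). Setting ∂π_N/∂q_N = 0: 36 - 2q_N - (q_R) = 0.
Rearranging gives the reaction functions q_R = (57 - q_N)/2 and q_N = (36 - q_R)/2.
Substituting one into the other gives q_R = 26 and q_N = 5.
Price P = 60 - 31 = 29.
Rigel's profit: (29 - 3)·26 - 155 = 521.

521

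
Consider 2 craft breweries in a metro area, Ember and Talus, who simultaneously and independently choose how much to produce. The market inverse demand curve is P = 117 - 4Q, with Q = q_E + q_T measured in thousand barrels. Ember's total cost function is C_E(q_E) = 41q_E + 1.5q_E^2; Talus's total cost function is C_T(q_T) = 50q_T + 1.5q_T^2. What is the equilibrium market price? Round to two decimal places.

Ember's profit: π_E = (117 - 4Q)q_E - (41q_E + (3/2)q_E²). Setting ∂π_E/∂q_E = 0: 76 - 11q_E - 4(q_T) = 0.
Talus's first-order condition: 67 - 11q_T - 4(q_E) = 0.
Best responses: q_E = (76 - 4q_T)/11, q_T = (67 - 4q_E)/11.
Substituting one into the other gives q_E = 568/105 and q_T = 433/105.
Total output Q = 143/15, so price P = 117 - 4·(143/15) = 1183/15.

78.87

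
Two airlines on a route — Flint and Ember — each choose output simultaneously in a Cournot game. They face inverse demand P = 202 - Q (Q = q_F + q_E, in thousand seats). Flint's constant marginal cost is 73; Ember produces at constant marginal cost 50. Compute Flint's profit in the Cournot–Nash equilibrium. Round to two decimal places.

Flint's profit: π_F = (202 - Q)q_F - (73q_F). Setting ∂π_F/∂q_F = 0: 129 - 2q_F - (q_E) = 0.
Ember's profit: π_E = (202 - Q)q_E - (50q_E). Setting ∂π_E/∂q_E = 0: 152 - 2q_E - (q_F) = 0.
So q_F = (129 - q_E)/2 and q_E = (152 - q_F)/2.
Substituting one into the other gives q_F = 106/3 and q_E = 175/3.
Price P = 202 - 281/3 = 325/3.
Flint's profit: (325/3 - 73)·(106/3) = 1248.4444.

1248.44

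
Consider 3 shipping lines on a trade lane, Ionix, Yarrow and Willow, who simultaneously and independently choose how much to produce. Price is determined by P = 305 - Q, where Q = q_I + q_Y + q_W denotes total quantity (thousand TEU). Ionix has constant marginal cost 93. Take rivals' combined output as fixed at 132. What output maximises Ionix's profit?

40

With rivals' combined output fixed at 132, Ionix's profit is π_I = (305 - 132 - q_I)q_I - (93q_I) = (173 - q_I)q_I - (93q_I).
∂π_I/∂q_I = 80 - 2q_I = 0, so q_I = 40.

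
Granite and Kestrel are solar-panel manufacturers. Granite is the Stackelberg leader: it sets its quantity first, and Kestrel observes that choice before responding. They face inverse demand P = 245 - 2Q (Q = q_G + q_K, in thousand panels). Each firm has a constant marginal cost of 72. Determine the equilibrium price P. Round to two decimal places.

Solve by backward induction. Given q_G, the follower Kestrel maximises π_K = (245 - 2q_G - 2q_K)q_K - 72q_K.
∂π_K/∂q_K = 173 - 2q_G - 4q_K = 0 gives the reaction function q_K = (173 - 2q_G)/4.
The leader anticipates this reaction. Substituting into P = 245 - 2Q gives P = 317/2 - q_G, so π_G = (317/2 - q_G)q_G - 72q_G.
The leader's first-order condition 173/2 - 2q_G = 0 yields q_G = 173/4.
Then q_K = (173 - 2·(173/4))/4 = 173/8.
Total output Q = 519/8, so price P = 245 - 2·(519/8) = 461/4.

115.25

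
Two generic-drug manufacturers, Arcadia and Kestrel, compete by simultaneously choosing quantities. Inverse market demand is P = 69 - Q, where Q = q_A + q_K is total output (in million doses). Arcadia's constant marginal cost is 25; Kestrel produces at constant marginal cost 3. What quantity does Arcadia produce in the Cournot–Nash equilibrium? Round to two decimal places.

7.33

Arcadia's profit: π_A = (69 - Q)q_A - (25q_A). Setting ∂π_A/∂q_A = 0: 44 - 2q_A - (q_K) = 0.
Kestrel's profit: π_K = (69 - Q)q_K - (3q_K). Setting ∂π_K/∂q_K = 0: 66 - 2q_K - (q_A) = 0.
So q_A = (44 - q_K)/2 and q_K = (66 - q_A)/2.
Substituting one into the other gives q_A = 22/3 and q_K = 88/3.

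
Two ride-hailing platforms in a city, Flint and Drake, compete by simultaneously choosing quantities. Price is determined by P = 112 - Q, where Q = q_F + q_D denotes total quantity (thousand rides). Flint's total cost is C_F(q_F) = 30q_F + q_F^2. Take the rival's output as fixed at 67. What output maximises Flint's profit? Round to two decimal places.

3.75

With the rival's output fixed at 67, Flint's profit is π_F = (112 - 67 - q_F)q_F - (30q_F + q_F²) = (45 - q_F)q_F - (30q_F + q_F²).
∂π_F/∂q_F = 15 - 4q_F = 0, so q_F = 15/4.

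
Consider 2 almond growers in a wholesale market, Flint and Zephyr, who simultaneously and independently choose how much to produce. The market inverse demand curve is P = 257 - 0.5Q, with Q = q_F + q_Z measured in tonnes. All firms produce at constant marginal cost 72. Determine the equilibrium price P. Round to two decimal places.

Each firm earns π_i = (257 - 0.5Q)q_i - 72q_i.
First-order condition (treating rivals' output as given): 185 - q_i - (1/2)q_j = 0.
With identical firms every q_j equals q_i, so q_j = q_i and 185 = (3/2)q_i, giving q_i = 370/3.
Total output Q = 740/3, so price P = 257 - (1/2)·(740/3) = 401/3.

133.67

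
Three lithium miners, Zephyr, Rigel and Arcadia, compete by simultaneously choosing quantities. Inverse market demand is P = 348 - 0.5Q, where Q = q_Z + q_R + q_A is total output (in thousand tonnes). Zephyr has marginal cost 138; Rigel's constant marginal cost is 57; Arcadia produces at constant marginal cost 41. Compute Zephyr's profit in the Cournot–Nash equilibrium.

128

Zephyr's profit: π_Z = (348 - 0.5Q)q_Z - (138q_Z). Setting ∂π_Z/∂q_Z = 0: 210 - q_Z - (1/2)(q_R + q_A) = 0.
Rigel's profit: π_R = (348 - 0.5Q)q_R - (57q_R). Setting ∂π_R/∂q_R = 0: 291 - q_R - (1/2)(q_Z + q_A) = 0.
Arcadia's first-order condition: 307 - q_A - (1/2)(q_Z + q_R) = 0.
Adding the 3 first-order conditions: 808 − 2Q = 0, so Q = 404.
Back-substituting: q_Z = (210 − 202)/(1/2) = 16, q_R = (291 − 202)/(1/2) = 178, q_A = (307 − 202)/(1/2) = 210.
Price P = 348 - (1/2)·404 = 146.
Zephyr's profit: (146 - 138)·16 = 128.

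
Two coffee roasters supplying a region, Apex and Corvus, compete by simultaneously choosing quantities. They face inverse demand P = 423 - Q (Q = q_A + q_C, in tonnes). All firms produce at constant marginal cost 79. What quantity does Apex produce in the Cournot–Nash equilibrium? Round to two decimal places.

Each firm earns π_i = (423 - Q)q_i - 79q_i.
Setting ∂π_i/∂q_i = 0 with rivals' quantities fixed: 344 - 2q_i - q_j = 0.
By symmetry each firm produces the same amount; substituting q_j = q_i yields q_i = 344/3.

114.67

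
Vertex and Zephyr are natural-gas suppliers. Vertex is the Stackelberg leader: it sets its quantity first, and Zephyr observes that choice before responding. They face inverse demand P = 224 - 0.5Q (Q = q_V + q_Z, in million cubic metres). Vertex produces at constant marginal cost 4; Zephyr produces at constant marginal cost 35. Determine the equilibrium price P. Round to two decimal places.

66.75

Solve by backward induction. Given q_V, the follower Zephyr maximises π_Z = (224 - (1/2)q_V - (1/2)q_Z)q_Z - 35q_Z.
Setting the follower's marginal profit to zero, 189 - (1/2)q_V - q_Z = 0, i.e. q_Z = (189 - (1/2)q_V).
Vertex substitutes q_Z(q_V) into its own profit: π_V = q_V(224 - (1/2)q_V - (189 - (1/2)q_V)/2) - 4q_V = (259/2 - (1/4)q_V)q_V - 4q_V.
The leader's first-order condition 251/2 - (1/2)q_V = 0 yields q_V = 251.
Then q_Z = (189 - (1/2)·251) = 127/2.
Total output Q = 629/2, so price P = 224 - (1/2)·(629/2) = 267/4.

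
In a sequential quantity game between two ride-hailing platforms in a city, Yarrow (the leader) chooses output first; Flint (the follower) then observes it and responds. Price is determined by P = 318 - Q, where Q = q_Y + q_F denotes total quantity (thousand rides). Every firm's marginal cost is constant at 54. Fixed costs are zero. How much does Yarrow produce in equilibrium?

132

The follower Flint best-responds to any q_Y: π_F = (318 - Q)q_F - 54q_F.
Follower FOC: 264 - q_Y - 2q_F = 0, so q_F(q_Y) = (264 - q_Y)/2.
The leader anticipates this reaction. Substituting into P = 318 - Q gives P = 186 - (1/2)q_Y, so π_Y = (186 - (1/2)q_Y)q_Y - 54q_Y.
The leader's first-order condition 132 - q_Y = 0 yields q_Y = 132.
Then q_F = (264 - 132)/2 = 66.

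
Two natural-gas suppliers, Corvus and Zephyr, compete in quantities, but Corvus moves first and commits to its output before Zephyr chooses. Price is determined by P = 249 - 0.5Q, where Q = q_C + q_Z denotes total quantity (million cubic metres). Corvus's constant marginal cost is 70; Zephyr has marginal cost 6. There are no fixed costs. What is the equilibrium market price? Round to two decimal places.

The follower Zephyr best-responds to any q_C: π_Z = (249 - 0.5Q)q_Z - 6q_Z.
∂π_Z/∂q_Z = 243 - (1/2)q_C - q_Z = 0 gives the reaction function q_Z = (243 - (1/2)q_C).
The leader anticipates this reaction. Substituting into P = 249 - 0.5Q gives P = 255/2 - (1/4)q_C, so π_C = (255/2 - (1/4)q_C)q_C - 70q_C.
The leader's first-order condition 115/2 - (1/2)q_C = 0 yields q_C = 115.
Then q_Z = (243 - (1/2)·115) = 371/2.
Total output Q = 601/2, so price P = 249 - (1/2)·(601/2) = 395/4.

98.75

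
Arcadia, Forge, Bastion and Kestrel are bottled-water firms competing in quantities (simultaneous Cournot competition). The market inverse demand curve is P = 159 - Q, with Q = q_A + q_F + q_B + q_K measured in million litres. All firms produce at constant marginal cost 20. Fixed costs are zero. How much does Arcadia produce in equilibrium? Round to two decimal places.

A representative firm's profit is π_i = q_i(159 - Q) - 20q_i.
Setting ∂π_i/∂q_i = 0 with rivals' quantities fixed: 139 - 2q_i - Σ_{j≠i} q_j = 0.
With identical firms every q_j equals q_i, so Σ_{j≠i} q_j = 3q_i and 139 = 5q_i, giving q_i = 139/5.

27.80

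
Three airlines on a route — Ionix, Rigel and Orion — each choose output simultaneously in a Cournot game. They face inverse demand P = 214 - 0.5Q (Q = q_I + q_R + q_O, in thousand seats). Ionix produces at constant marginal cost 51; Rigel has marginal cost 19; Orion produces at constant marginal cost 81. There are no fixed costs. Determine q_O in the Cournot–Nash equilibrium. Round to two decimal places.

Ionix's profit: π_I = (214 - 0.5Q)q_I - (51q_I). Setting ∂π_I/∂q_I = 0: 163 - q_I - (1/2)(q_R + q_O) = 0.
Rigel's first-order condition: 195 - q_R - (1/2)(q_I + q_O) = 0.
Orion's profit: π_O = (214 - 0.5Q)q_O - (81q_O). Setting ∂π_O/∂q_O = 0: 133 - q_O - (1/2)(q_I + q_R) = 0.
Summing all 3 equations gives 491 − 2Q = 0, hence Q = 491/2.
Back-substituting: q_I = (163 − 491/4)/(1/2) = 161/2, q_R = (195 − 491/4)/(1/2) = 289/2, q_O = (133 − 491/4)/(1/2) = 41/2.

20.50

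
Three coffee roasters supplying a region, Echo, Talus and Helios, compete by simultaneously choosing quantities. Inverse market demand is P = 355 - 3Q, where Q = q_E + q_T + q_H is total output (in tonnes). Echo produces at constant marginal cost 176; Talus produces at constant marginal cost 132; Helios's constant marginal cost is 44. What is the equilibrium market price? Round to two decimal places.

Echo's profit: π_E = (355 - 3Q)q_E - (176q_E). Setting ∂π_E/∂q_E = 0: 179 - 6q_E - 3(q_T + q_H) = 0.
Talus's profit: π_T = (355 - 3Q)q_T - (132q_T). Setting ∂π_T/∂q_T = 0: 223 - 6q_T - 3(q_E + q_H) = 0.
Helios's first-order condition: 311 - 6q_H - 3(q_E + q_T) = 0.
Adding the 3 conditions: 713 − 6Q − 6Q = 0, i.e. Q = 713/12.
Back-substituting: q_E = (179 − 713/4)/3 = 1/4, q_T = (223 − 713/4)/3 = 179/12, q_H = (311 − 713/4)/3 = 177/4.
Total output Q = 713/12, so price P = 355 - 3·(713/12) = 707/4.

176.75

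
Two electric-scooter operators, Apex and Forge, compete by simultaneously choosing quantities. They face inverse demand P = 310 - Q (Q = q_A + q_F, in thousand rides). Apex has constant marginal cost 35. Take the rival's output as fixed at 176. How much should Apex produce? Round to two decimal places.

49.50

With the rival's output fixed at 176, Apex's profit is π_A = (310 - 176 - q_A)q_A - (35q_A) = (134 - q_A)q_A - (35q_A).
∂π_A/∂q_A = 99 - 2q_A = 0, so q_A = 99/2.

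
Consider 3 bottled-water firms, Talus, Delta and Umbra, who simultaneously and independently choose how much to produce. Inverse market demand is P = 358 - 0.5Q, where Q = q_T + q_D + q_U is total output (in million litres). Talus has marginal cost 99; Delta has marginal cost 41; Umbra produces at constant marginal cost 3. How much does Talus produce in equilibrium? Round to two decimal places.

52.50

Talus's profit: π_T = (358 - 0.5Q)q_T - (99q_T). Setting ∂π_T/∂q_T = 0: 259 - q_T - (1/2)(q_D + q_U) = 0.
Delta's profit: π_D = (358 - 0.5Q)q_D - (41q_D). Setting ∂π_D/∂q_D = 0: 317 - q_D - (1/2)(q_T + q_U) = 0.
Umbra's first-order condition: 355 - q_U - (1/2)(q_T + q_D) = 0.
Summing all 3 equations gives 931 − 2Q = 0, hence Q = 931/2.
Back-substituting: q_T = (259 − 931/4)/(1/2) = 105/2, q_D = (317 − 931/4)/(1/2) = 337/2, q_U = (355 − 931/4)/(1/2) = 489/2.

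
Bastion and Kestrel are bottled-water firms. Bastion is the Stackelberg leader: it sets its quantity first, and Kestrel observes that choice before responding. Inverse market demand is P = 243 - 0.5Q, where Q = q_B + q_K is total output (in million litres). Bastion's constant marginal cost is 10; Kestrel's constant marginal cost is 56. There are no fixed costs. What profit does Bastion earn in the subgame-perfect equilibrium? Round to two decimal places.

19460.25

The follower Kestrel best-responds to any q_B: π_K = (243 - 0.5Q)q_K - 56q_K.
∂π_K/∂q_K = 187 - (1/2)q_B - q_K = 0 gives the reaction function q_K = (187 - (1/2)q_B).
Bastion substitutes q_K(q_B) into its own profit: π_B = q_B(243 - (1/2)q_B - (187 - (1/2)q_B)/2) - 10q_B = (299/2 - (1/4)q_B)q_B - 10q_B.
Leader FOC: 279/2 - (1/2)q_B = 0, so q_B = 279.
Then q_K = (187 - (1/2)·279) = 95/2.
Price P = 243 - (1/2)·(653/2) = 319/4.
Bastion's profit: (319/4 - 10)·279 = 19460.2500.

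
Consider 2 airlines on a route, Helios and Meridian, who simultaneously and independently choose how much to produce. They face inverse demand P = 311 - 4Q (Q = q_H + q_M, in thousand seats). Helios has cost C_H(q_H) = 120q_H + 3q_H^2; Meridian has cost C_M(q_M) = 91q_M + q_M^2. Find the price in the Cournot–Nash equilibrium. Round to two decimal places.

Helios's profit: π_H = (311 - 4Q)q_H - (120q_H + 3q_H²). Setting ∂π_H/∂q_H = 0: 191 - 14q_H - 4(q_M) = 0.
Meridian's first-order condition: 220 - 10q_M - 4(q_H) = 0.
Rearranging gives the reaction functions q_H = (191 - 4q_M)/14 and q_M = (220 - 4q_H)/10.
Substituting one into the other gives q_H = 515/62 and q_M = 579/31.
Total output Q = 1673/62, so price P = 311 - 4·(1673/62) = 203.0645.

203.06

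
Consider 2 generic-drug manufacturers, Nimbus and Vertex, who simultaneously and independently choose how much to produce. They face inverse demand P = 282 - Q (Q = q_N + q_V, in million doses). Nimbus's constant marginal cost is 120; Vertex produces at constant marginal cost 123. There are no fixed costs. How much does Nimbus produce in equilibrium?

Nimbus's profit: π_N = (282 - Q)q_N - (120q_N). Setting ∂π_N/∂q_N = 0: 162 - 2q_N - (q_V) = 0.
Vertex's profit: π_V = (282 - Q)q_V - (123q_V). Setting ∂π_V/∂q_V = 0: 159 - 2q_V - (q_N) = 0.
So q_N = (162 - q_V)/2 and q_V = (159 - q_N)/2.
Substituting one into the other gives q_N = 55 and q_V = 52.

55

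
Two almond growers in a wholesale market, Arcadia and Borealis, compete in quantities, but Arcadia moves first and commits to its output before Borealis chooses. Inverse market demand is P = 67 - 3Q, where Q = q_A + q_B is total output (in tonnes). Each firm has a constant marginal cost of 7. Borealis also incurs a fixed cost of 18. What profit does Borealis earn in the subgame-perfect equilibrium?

Solve by backward induction. Given q_A, the follower Borealis maximises π_B = (67 - 3q_A - 3q_B)q_B - 7q_B.
Follower FOC: 60 - 3q_A - 6q_B = 0, so q_B(q_A) = (60 - 3q_A)/6.
The leader anticipates this reaction. Substituting into P = 67 - 3Q gives P = 37 - (3/2)q_A, so π_A = (37 - (3/2)q_A)q_A - 7q_A.
Leader FOC: 30 - 3q_A = 0, so q_A = 10.
Then q_B = (60 - 3·10)/6 = 5.
Price P = 67 - 3·15 = 22.
Borealis's profit: (22 - 7)·5 - 18 = 57.

57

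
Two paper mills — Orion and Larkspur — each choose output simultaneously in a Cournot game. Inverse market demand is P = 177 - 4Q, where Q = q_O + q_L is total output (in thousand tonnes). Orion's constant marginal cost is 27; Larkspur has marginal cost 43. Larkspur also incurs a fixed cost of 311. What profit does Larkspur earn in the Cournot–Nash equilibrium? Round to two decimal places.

75.78

Orion's profit: π_O = (177 - 4Q)q_O - (27q_O). Setting ∂π_O/∂q_O = 0: 150 - 8q_O - 4(q_L) = 0.
Larkspur's first-order condition: 134 - 8q_L - 4(q_O) = 0.
Best responses: q_O = (150 - 4q_L)/8, q_L = (134 - 4q_O)/8.
Substituting one into the other gives q_O = 83/6 and q_L = 59/6.
Price P = 177 - 4·(71/3) = 247/3.
Larkspur's profit: (247/3 - 43)·(59/6) - 311 = 682/9.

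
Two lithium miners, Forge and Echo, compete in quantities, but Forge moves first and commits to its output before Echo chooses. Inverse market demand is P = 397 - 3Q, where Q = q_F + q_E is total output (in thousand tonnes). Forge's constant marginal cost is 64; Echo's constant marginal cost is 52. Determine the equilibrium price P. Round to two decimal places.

Solve by backward induction. Given q_F, the follower Echo maximises π_E = (397 - 3q_F - 3q_E)q_E - 52q_E.
Setting the follower's marginal profit to zero, 345 - 3q_F - 6q_E = 0, i.e. q_E = (345 - 3q_F)/6.
Forge substitutes q_E(q_F) into its own profit: π_F = q_F(397 - 3q_F - (345 - 3q_F)/2) - 64q_F = (449/2 - (3/2)q_F)q_F - 64q_F.
Leader FOC: 321/2 - 3q_F = 0, so q_F = 107/2.
Then q_E = (345 - 3·(107/2))/6 = 123/4.
Total output Q = 337/4, so price P = 397 - 3·(337/4) = 577/4.

144.25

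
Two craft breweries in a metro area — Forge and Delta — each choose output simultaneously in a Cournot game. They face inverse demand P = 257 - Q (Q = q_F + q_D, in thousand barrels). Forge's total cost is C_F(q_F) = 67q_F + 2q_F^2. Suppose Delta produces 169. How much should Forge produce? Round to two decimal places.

3.50

With the rival's output fixed at 169, Forge's profit is π_F = (257 - 169 - q_F)q_F - (67q_F + 2q_F²) = (88 - q_F)q_F - (67q_F + 2q_F²).
∂π_F/∂q_F = 21 - 6q_F = 0, so q_F = 7/2.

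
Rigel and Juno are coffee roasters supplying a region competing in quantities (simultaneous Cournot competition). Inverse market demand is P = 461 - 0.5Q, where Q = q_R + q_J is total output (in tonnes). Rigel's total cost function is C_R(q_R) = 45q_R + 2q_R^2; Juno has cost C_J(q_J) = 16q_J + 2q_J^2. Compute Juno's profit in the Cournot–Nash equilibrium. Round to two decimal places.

Rigel's profit: π_R = (461 - 0.5Q)q_R - (45q_R + 2q_R²). Setting ∂π_R/∂q_R = 0: 416 - 5q_R - (1/2)(q_J) = 0.
Juno's profit: π_J = (461 - 0.5Q)q_J - (16q_J + 2q_J²). Setting ∂π_J/∂q_J = 0: 445 - 5q_J - (1/2)(q_R) = 0.
Rearranging gives the reaction functions q_R = (416 - (1/2)q_J)/5 and q_J = (445 - (1/2)q_R)/5.
Substituting one into the other gives q_R = 75.0505 and q_J = 81.4949.
Price P = 461 - (1/2)·(1722/11) = 382.7273.
Juno's profit: 382.7273·81.4949 - 16·81.4949 - 2·81.4949² = 16603.5670.

16603.57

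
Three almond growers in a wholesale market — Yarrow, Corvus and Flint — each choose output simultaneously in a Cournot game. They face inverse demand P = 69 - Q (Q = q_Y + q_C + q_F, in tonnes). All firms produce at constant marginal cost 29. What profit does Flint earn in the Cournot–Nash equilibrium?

Each firm earns π_i = (69 - Q)q_i - 29q_i.
Setting ∂π_i/∂q_i = 0 with rivals' quantities fixed: 40 - 2q_i - Σ_{j≠i} q_j = 0.
With identical firms every q_j equals q_i, so Σ_{j≠i} q_j = 2q_i and 40 = 4q_i, giving q_i = 10.
Price P = 69 - 30 = 39.
Flint's profit: (39 - 29)·10 = 100.

100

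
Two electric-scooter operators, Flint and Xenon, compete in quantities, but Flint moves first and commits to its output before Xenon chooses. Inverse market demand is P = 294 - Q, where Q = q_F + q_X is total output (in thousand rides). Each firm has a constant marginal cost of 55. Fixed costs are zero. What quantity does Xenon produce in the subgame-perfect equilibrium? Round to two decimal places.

Solve by backward induction. Given q_F, the follower Xenon maximises π_X = (294 - q_F - q_X)q_X - 55q_X.
∂π_X/∂q_X = 239 - q_F - 2q_X = 0 gives the reaction function q_X = (239 - q_F)/2.
Flint substitutes q_X(q_F) into its own profit: π_F = q_F(294 - q_F - (239 - q_F)/2) - 55q_F = (349/2 - (1/2)q_F)q_F - 55q_F.
Maximising: ∂π_F/∂q_F = 239/2 - q_F = 0, giving q_F = 239/2.
Then q_X = (239 - 239/2)/2 = 239/4.

59.75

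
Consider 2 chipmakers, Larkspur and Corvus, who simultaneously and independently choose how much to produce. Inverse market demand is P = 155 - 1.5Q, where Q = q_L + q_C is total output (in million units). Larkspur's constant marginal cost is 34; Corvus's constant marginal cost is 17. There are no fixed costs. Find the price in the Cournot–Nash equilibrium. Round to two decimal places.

68.67

Larkspur's profit: π_L = (155 - 1.5Q)q_L - (34q_L). Setting ∂π_L/∂q_L = 0: 121 - 3q_L - (3/2)(q_C) = 0.
Corvus's first-order condition: 138 - 3q_C - (3/2)(q_L) = 0.
So q_L = (121 - (3/2)q_C)/3 and q_C = (138 - (3/2)q_L)/3.
Solving the pair: q_L = 208/9, q_C = 310/9.
Total output Q = 518/9, so price P = 155 - (3/2)·(518/9) = 206/3.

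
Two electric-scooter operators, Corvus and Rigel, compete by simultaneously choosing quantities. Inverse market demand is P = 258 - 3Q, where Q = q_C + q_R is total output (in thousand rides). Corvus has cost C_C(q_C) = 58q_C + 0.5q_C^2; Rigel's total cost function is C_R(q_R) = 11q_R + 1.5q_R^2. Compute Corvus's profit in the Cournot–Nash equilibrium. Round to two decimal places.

1346.08

Corvus's profit: π_C = (258 - 3Q)q_C - (58q_C + (1/2)q_C²). Setting ∂π_C/∂q_C = 0: 200 - 7q_C - 3(q_R) = 0.
Rigel's profit: π_R = (258 - 3Q)q_R - (11q_R + (3/2)q_R²). Setting ∂π_R/∂q_R = 0: 247 - 9q_R - 3(q_C) = 0.
Rearranging gives the reaction functions q_C = (200 - 3q_R)/7 and q_R = (247 - 3q_C)/9.
Substituting one into the other gives q_C = 353/18 and q_R = 1129/54.
Price P = 258 - 3·(1094/27) = 1228/9.
Corvus's profit: (1228/9)·(353/18) - 58·(353/18) - (1/2)(353/18)² = 1346.0849.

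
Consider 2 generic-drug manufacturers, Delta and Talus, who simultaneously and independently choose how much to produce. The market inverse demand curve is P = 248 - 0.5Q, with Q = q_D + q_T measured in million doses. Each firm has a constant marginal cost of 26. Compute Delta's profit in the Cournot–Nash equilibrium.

10952

A representative firm's profit is π_i = q_i(248 - 0.5Q) - 26q_i.
Setting ∂π_i/∂q_i = 0 with rivals' quantities fixed: 222 - q_i - (1/2)q_j = 0.
By symmetry each firm produces the same amount; substituting q_j = q_i yields q_i = 222/(3/2) = 148.
Price P = 248 - (1/2)·296 = 100.
Delta's profit: (100 - 26)·148 = 10952.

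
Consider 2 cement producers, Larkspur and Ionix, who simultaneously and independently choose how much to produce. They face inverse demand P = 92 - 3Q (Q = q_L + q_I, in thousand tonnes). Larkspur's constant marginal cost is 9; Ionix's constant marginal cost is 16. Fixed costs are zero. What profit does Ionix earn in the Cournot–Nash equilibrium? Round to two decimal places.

176.33

Larkspur's profit: π_L = (92 - 3Q)q_L - (9q_L). Setting ∂π_L/∂q_L = 0: 83 - 6q_L - 3(q_I) = 0.
Ionix's first-order condition: 76 - 6q_I - 3(q_L) = 0.
So q_L = (83 - 3q_I)/6 and q_I = (76 - 3q_L)/6.
Solving the pair: q_L = 10, q_I = 23/3.
Price P = 92 - 3·(53/3) = 39.
Ionix's profit: (39 - 16)·(23/3) = 529/3.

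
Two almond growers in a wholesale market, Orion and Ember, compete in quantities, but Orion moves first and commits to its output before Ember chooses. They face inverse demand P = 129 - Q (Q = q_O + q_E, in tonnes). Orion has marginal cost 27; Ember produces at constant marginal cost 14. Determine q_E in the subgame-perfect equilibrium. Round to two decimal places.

35.25

Solve by backward induction. Given q_O, the follower Ember maximises π_E = (129 - q_O - q_E)q_E - 14q_E.
∂π_E/∂q_E = 115 - q_O - 2q_E = 0 gives the reaction function q_E = (115 - q_O)/2.
The leader anticipates this reaction. Substituting into P = 129 - Q gives P = 143/2 - (1/2)q_O, so π_O = (143/2 - (1/2)q_O)q_O - 27q_O.
The leader's first-order condition 89/2 - q_O = 0 yields q_O = 89/2.
Then q_E = (115 - 89/2)/2 = 141/4.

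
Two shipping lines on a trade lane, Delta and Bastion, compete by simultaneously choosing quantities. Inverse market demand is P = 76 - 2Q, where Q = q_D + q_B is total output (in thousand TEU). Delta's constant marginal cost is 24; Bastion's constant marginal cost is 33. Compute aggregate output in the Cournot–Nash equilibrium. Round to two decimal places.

Delta's profit: π_D = (76 - 2Q)q_D - (24q_D). Setting ∂π_D/∂q_D = 0: 52 - 4q_D - 2(q_B) = 0.
Bastion's first-order condition: 43 - 4q_B - 2(q_D) = 0.
Rearranging gives the reaction functions q_D = (52 - 2q_B)/4 and q_B = (43 - 2q_D)/4.
Solving the pair: q_D = 61/6, q_B = 17/3.
Total output Q = 61/6 + 17/3 = 95/6.

15.83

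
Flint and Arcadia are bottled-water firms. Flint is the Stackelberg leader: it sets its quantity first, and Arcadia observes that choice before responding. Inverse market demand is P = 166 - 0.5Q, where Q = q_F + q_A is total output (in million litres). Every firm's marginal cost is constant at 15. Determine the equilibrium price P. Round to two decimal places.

52.75

The follower Arcadia best-responds to any q_F: π_A = (166 - 0.5Q)q_A - 15q_A.
Setting the follower's marginal profit to zero, 151 - (1/2)q_F - q_A = 0, i.e. q_A = (151 - (1/2)q_F).
Flint substitutes q_A(q_F) into its own profit: π_F = q_F(166 - (1/2)q_F - (151 - (1/2)q_F)/2) - 15q_F = (181/2 - (1/4)q_F)q_F - 15q_F.
Maximising: ∂π_F/∂q_F = 151/2 - (1/2)q_F = 0, giving q_F = 151.
Then q_A = (151 - (1/2)·151) = 151/2.
Total output Q = 453/2, so price P = 166 - (1/2)·(453/2) = 211/4.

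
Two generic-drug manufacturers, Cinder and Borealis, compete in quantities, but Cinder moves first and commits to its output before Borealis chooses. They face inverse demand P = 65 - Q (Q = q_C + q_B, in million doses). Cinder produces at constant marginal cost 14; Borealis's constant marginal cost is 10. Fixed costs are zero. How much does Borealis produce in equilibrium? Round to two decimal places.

15.75

Solve by backward induction. Given q_C, the follower Borealis maximises π_B = (65 - q_C - q_B)q_B - 10q_B.
Setting the follower's marginal profit to zero, 55 - q_C - 2q_B = 0, i.e. q_B = (55 - q_C)/2.
The leader anticipates this reaction. Substituting into P = 65 - Q gives P = 75/2 - (1/2)q_C, so π_C = (75/2 - (1/2)q_C)q_C - 14q_C.
Maximising: ∂π_C/∂q_C = 47/2 - q_C = 0, giving q_C = 47/2.
Then q_B = (55 - 47/2)/2 = 63/4.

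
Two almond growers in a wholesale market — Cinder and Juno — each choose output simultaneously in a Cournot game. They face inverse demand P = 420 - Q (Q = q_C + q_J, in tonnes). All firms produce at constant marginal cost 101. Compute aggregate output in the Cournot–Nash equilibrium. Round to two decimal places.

212.67

Each firm earns π_i = (420 - Q)q_i - 101q_i.
First-order condition (treating rivals' output as given): 319 - 2q_i - q_j = 0.
With identical firms every q_j equals q_i, so q_j = q_i and 319 = 3q_i, giving q_i = 319/3.
Total output Q = 319/3 + 319/3 = 638/3.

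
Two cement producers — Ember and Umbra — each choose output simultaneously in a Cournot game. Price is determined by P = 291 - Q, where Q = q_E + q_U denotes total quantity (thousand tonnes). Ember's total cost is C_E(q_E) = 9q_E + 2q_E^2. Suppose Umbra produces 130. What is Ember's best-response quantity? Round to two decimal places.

With the rival's output fixed at 130, Ember's profit is π_E = (291 - 130 - q_E)q_E - (9q_E + 2q_E²) = (161 - q_E)q_E - (9q_E + 2q_E²).
∂π_E/∂q_E = 152 - 6q_E = 0, so q_E = 76/3.

25.33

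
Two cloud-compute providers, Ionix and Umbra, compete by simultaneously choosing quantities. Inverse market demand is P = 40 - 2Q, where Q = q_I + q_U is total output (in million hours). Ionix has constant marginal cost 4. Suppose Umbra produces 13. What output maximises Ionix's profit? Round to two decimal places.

2.50

With the rival's output fixed at 13, Ionix's profit is π_I = (40 - 2·13 - 2q_I)q_I - (4q_I) = (14 - 2q_I)q_I - (4q_I).
∂π_I/∂q_I = 10 - 4q_I = 0, so q_I = 5/2.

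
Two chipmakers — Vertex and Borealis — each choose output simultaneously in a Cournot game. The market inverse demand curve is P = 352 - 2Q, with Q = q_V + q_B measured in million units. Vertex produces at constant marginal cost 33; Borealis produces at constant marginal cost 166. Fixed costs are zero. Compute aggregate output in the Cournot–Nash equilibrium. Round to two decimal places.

84.17

Vertex's profit: π_V = (352 - 2Q)q_V - (33q_V). Setting ∂π_V/∂q_V = 0: 319 - 4q_V - 2(q_B) = 0.
Borealis's first-order condition: 186 - 4q_B - 2(q_V) = 0.
So q_V = (319 - 2q_B)/4 and q_B = (186 - 2q_V)/4.
Substituting one into the other gives q_V = 226/3 and q_B = 53/6.
Total output Q = 226/3 + 53/6 = 505/6.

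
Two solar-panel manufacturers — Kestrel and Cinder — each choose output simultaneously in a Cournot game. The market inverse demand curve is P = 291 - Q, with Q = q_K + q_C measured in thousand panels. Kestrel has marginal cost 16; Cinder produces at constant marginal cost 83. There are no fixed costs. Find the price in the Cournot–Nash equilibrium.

130

Kestrel's profit: π_K = (291 - Q)q_K - (16q_K). Setting ∂π_K/∂q_K = 0: 275 - 2q_K - (q_C) = 0.
Cinder's first-order condition: 208 - 2q_C - (q_K) = 0.
Rearranging gives the reaction functions q_K = (275 - q_C)/2 and q_C = (208 - q_K)/2.
Solving the pair: q_K = 114, q_C = 47.
Total output Q = 161, so price P = 291 - 161 = 130.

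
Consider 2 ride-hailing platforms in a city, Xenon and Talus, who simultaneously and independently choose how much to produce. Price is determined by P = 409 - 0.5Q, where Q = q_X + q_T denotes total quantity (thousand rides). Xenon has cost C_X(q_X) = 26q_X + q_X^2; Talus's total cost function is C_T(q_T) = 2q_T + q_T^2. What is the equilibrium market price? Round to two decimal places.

Xenon's profit: π_X = (409 - 0.5Q)q_X - (26q_X + q_X²). Setting ∂π_X/∂q_X = 0: 383 - 3q_X - (1/2)(q_T) = 0.
Talus's profit: π_T = (409 - 0.5Q)q_T - (2q_T + q_T²). Setting ∂π_T/∂q_T = 0: 407 - 3q_T - (1/2)(q_X) = 0.
Rearranging gives the reaction functions q_X = (383 - (1/2)q_T)/3 and q_T = (407 - (1/2)q_X)/3.
Substituting one into the other gives q_X = 108.0571 and q_T = 117.6571.
Total output Q = 1580/7, so price P = 409 - (1/2)·(1580/7) = 296.1429.

296.14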